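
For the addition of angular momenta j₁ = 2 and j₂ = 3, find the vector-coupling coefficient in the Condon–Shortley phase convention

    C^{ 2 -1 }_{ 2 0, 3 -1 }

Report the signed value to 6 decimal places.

−√(1/7) = -0.377964

j₁+j₂−J=3  J+j₁−j₂=1  J−j₁+j₂=3  j₁+j₂+J+1=8
(j₁±m₁, j₂±m₂, J±M) = (2,2,2,4,1,3)
P² = 36/7
sum k=1..2:
  [1] −1/4 = -1/4
  [2] +1/12 = 1/12
S = -1/6
C² = P²·S² = 1/7 ; C = -0.377964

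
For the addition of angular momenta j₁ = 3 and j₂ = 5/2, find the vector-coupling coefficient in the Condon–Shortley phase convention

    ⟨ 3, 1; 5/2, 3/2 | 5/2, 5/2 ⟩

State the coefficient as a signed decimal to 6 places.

triangle: 3!*3!*2!/9! = 72/362880
(j±m)!: 4!*2!*4!*1!*5!*0! = 138240
prefactor² = (2J+1)*Δ*N² = 1152/7
  k=2: +1/(2!*1!*0!*2!*3!*0!) = 1/24
Σ = 1/24  ⇒  CG² = 1152/7*1/24² = 2/7
CG = +√(2/7) = +0.534522

+√(2/7) = +0.534522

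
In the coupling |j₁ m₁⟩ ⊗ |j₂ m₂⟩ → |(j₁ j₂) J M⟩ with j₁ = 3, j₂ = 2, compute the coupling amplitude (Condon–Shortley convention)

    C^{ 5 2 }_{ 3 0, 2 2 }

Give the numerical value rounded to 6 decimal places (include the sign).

+0.408248

√[11·0!6!4!/11! · 3!3!4!0!7!3!] = √(124416)
  +(−1)^0/∏(0,0,3,4,3,0)! = 1/864  (running 1/864)
⟨..|..⟩ = √(124416)·(1/864) = +0.408248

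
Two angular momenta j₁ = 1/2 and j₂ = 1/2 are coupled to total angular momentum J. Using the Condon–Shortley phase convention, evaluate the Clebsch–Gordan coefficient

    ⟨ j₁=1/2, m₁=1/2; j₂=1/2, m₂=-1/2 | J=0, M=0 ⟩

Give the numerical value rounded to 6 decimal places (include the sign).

+0.707107  (= +√(1/2))

j₁+j₂−J=1  J+j₁−j₂=0  J−j₁+j₂=0  j₁+j₂+J+1=2
(j₁±m₁, j₂±m₂, J±M) = (1,0,0,1,0,0)
P² = 1/2
sum k=0..0:
  [0] +1/1 = 1
S = 1
C² = P²·S² = 1/2 ; C = +0.707107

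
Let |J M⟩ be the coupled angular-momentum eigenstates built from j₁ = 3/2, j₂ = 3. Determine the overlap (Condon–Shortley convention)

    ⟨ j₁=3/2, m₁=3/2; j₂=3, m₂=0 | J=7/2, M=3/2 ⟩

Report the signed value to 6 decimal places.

+√(10/21) ≈ +0.690066

√[8·1!2!5!/9! · 3!0!3!3!5!2!] = √(1920/7)
  +(−1)^0/∏(0,1,0,3,2,2)! = 1/24  (running 1/24)
⟨..|..⟩ = √(1920/7)·(1/24) = +0.690066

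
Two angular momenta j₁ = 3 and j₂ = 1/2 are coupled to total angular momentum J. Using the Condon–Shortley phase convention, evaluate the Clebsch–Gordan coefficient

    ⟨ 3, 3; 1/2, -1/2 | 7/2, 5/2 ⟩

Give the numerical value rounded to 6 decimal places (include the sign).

+√(1/7) ≈ +0.377964

triangle: 0!·6!·1!/8! = 720/40320
(j±m)!: 6!·0!·0!·1!·6!·1! = 518400
prefactor² = (2J+1)·Δ·N² = 518400/7
  k=0: +1/(0!·0!·0!·0!·6!·1!) = 1/720
Σ = 1/720  ⇒  CG² = 518400/7·1/720² = 1/7
CG = +√(1/7) = +0.377964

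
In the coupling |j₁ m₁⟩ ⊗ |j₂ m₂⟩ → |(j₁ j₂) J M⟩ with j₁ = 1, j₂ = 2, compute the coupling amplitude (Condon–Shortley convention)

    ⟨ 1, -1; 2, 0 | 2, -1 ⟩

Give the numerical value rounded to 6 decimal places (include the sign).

-0.707107  (= −√(1/2))

√[5·1!1!3!/6! · 0!2!2!2!1!3!] = √(2)
  +(−1)^1/∏(1,0,1,1,0,2)! = -1/2  (running -1/2)
⟨..|..⟩ = √(2)·(-1/2) = -0.707107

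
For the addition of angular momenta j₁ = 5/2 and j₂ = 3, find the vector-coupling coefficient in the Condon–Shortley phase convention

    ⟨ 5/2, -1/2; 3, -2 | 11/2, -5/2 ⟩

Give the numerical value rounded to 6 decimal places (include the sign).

+0.603023  (= +√(4/11))

j₁+j₂−J=0  J+j₁−j₂=5  J−j₁+j₂=6  j₁+j₂+J+1=12
(j₁±m₁, j₂±m₂, J±M) = (2,3,1,5,3,8)
P² = 8294400/11
sum k=0..0:
  [0] +1/1440 = 1/1440
S = 1/1440
C² = P²·S² = 4/11 ; C = +0.603023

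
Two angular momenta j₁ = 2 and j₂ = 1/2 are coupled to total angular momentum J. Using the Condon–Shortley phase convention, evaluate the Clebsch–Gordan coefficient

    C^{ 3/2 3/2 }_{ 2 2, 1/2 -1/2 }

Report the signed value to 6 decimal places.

+√(4/5) = +0.894427

triangle: 1!·3!·0!/5! = 6/120
(j±m)!: 4!·0!·0!·1!·3!·0! = 144
prefactor² = (2J+1)·Δ·N² = 144/5
  k=0: +1/(0!·1!·0!·0!·3!·0!) = 1/6
Σ = 1/6  ⇒  CG² = 144/5·1/6² = 4/5
CG = +√(4/5) = +0.894427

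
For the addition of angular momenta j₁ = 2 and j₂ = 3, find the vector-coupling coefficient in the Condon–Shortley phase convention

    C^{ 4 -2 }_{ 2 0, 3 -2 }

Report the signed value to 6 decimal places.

+0.585540

j₁+j₂−J=1  J+j₁−j₂=3  J−j₁+j₂=5  j₁+j₂+J+1=10
(j₁±m₁, j₂±m₂, J±M) = (2,2,1,5,2,6)
P² = 8640/7
sum k=0..1:
  [0] +1/48 = 1/48
  [1] −1/240 = -1/240
S = 1/60
C² = P²·S² = 12/35 ; C = +0.585540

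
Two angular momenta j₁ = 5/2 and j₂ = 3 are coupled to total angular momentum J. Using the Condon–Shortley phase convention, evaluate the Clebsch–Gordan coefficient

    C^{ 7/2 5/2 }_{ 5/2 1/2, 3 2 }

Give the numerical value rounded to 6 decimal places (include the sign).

-0.178174

√[8·2!3!4!/10! · 3!2!5!1!6!1!] = √(4608/7)
  +(−1)^1/∏(1,1,1,4,2,0)! = -1/48  (running -1/48)
  +(−1)^2/∏(2,0,0,3,3,1)! = 1/72  (running -1/144)
⟨..|..⟩ = √(4608/7)·(-1/144) = -0.178174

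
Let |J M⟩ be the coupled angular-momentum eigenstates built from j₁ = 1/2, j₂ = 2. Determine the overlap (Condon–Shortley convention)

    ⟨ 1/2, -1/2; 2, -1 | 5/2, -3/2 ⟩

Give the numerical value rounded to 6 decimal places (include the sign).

triangle: 0!*1!*4!/6! = 24/720
(j±m)!: 0!*1!*1!*3!*1!*4! = 144
prefactor² = (2J+1)*Δ*N² = 144/5
  k=0: +1/(0!*0!*1!*1!*0!*3!) = 1/6
Σ = 1/6  ⇒  CG² = 144/5*1/6² = 4/5
CG = +√(4/5) = +0.894427

+0.894427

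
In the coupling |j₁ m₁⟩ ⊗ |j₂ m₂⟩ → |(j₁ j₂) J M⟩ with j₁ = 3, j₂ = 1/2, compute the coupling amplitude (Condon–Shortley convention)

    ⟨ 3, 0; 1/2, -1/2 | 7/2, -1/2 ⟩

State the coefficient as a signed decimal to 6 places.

+0.755929

triangle: 0!·6!·1!/8! = 720/40320
(j±m)!: 3!·3!·0!·1!·3!·4! = 5184
prefactor² = (2J+1)·Δ·N² = 5184/7
  k=0: +1/(0!·0!·3!·0!·3!·1!) = 1/36
Σ = 1/36  ⇒  CG² = 5184/7·1/36² = 4/7
CG = +√(4/7) = +0.755929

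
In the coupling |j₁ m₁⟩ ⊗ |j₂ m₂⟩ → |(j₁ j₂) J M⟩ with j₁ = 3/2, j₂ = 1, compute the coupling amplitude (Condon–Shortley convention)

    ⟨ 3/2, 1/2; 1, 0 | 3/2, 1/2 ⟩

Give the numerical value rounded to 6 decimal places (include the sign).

j₁+j₂−J=1  J+j₁−j₂=2  J−j₁+j₂=1  j₁+j₂+J+1=5
(j₁±m₁, j₂±m₂, J±M) = (2,1,1,1,2,1)
P² = 4/15
sum k=0..1:
  [0] +1/1 = 1
  [1] −1/2 = -1/2
S = 1/2
C² = P²·S² = 1/15 ; C = +0.258199

+√(1/15) = +0.258199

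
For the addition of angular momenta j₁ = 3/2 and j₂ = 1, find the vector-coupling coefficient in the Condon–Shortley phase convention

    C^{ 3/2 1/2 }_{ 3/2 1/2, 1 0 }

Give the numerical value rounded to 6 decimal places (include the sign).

triangle: 1!·2!·1!/5! = 2/120
(j±m)!: 2!·1!·1!·1!·2!·1! = 4
prefactor² = (2J+1)·Δ·N² = 4/15
  k=0: +1/(0!·1!·1!·1!·1!·0!) = 1
  k=1: −1/(1!·0!·0!·0!·2!·1!) = -1/2
Σ = 1/2  ⇒  CG² = 4/15·1/2² = 1/15
CG = +√(1/15) = +0.258199

+0.258199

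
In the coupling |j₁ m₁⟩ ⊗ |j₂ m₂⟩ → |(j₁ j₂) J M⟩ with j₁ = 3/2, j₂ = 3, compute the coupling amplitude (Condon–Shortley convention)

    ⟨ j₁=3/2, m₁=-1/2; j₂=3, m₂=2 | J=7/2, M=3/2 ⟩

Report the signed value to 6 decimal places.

√[8·1!2!5!/9! · 1!2!5!1!5!2!] = √(6400/21)
  +(−1)^0/∏(0,1,2,5,0,0)! = 1/240  (running 1/240)
  +(−1)^1/∏(1,0,1,4,1,1)! = -1/24  (running -3/80)
⟨..|..⟩ = √(6400/21)·(-3/80) = -0.654654

−√(3/7) ≈ -0.654654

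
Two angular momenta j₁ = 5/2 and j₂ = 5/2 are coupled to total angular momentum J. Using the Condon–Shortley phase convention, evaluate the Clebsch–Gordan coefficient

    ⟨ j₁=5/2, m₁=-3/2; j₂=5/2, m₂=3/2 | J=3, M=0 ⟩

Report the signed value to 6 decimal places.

triangle: 2!×3!×3!/9! = 72/362880
(j±m)!: 1!×4!×4!×1!×3!×3! = 20736
prefactor² = (2J+1)×Δ×N² = 144/5
  k=1: −1/(1!×1!×3!×3!×0!×0!) = -1/36
  k=2: +1/(2!×0!×2!×2!×1!×1!) = 1/8
Σ = 7/72  ⇒  CG² = 144/5×7/72² = 49/180
CG = +√(49/180) = +0.521749

+√(49/180) = +0.521749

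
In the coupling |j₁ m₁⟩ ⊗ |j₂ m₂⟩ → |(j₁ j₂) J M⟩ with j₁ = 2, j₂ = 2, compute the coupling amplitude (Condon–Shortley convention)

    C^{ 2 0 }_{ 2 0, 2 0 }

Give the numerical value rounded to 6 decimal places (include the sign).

triangle: 2!*2!*2!/7! = 8/5040
(j±m)!: 2!*2!*2!*2!*2!*2! = 64
prefactor² = (2J+1)*Δ*N² = 32/63
  k=0: +1/(0!*2!*2!*2!*0!*0!) = 1/8
  k=1: −1/(1!*1!*1!*1!*1!*1!) = -1
  k=2: +1/(2!*0!*0!*0!*2!*2!) = 1/8
Σ = -3/4  ⇒  CG² = 32/63*(-3/4)² = 2/7
CG = −√(2/7) = -0.534522

-0.534522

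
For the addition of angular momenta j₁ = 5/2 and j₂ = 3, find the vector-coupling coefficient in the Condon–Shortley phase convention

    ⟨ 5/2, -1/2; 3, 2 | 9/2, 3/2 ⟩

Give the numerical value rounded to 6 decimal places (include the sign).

√[10·1!4!5!/11! · 2!3!5!1!6!3!] = √(345600/77)
  +(−1)^0/∏(0,1,3,5,1,0)! = 1/720  (running 1/720)
  +(−1)^1/∏(1,0,2,4,2,1)! = -1/96  (running -13/1440)
⟨..|..⟩ = √(345600/77)·(-13/1440) = -0.604815

−√(169/462) = -0.604815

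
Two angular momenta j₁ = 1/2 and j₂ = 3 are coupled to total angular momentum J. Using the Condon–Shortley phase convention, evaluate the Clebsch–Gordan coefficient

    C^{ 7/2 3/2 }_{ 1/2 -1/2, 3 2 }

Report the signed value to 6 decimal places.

j₁+j₂−J=0  J+j₁−j₂=1  J−j₁+j₂=6  j₁+j₂+J+1=8
(j₁±m₁, j₂±m₂, J±M) = (0,1,5,1,5,2)
P² = 28800/7
sum k=0..0:
  [0] +1/120 = 1/120
S = 1/120
C² = P²·S² = 2/7 ; C = +0.534522

+0.534522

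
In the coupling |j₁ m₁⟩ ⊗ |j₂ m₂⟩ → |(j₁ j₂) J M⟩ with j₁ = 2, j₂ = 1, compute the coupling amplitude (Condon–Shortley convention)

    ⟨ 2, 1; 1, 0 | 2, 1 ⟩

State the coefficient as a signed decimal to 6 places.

+√(1/6) ≈ +0.408248

triangle: 1!*3!*1!/6! = 6/720
(j±m)!: 3!*1!*1!*1!*3!*1! = 36
prefactor² = (2J+1)*Δ*N² = 3/2
  k=0: +1/(0!*1!*1!*1!*2!*0!) = 1/2
  k=1: −1/(1!*0!*0!*0!*3!*1!) = -1/6
Σ = 1/3  ⇒  CG² = 3/2*1/3² = 1/6
CG = +√(1/6) = +0.408248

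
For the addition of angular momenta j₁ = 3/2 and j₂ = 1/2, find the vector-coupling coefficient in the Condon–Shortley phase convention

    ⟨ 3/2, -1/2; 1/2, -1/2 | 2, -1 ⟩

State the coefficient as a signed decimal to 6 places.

j₁+j₂−J=0  J+j₁−j₂=3  J−j₁+j₂=1  j₁+j₂+J+1=5
(j₁±m₁, j₂±m₂, J±M) = (1,2,0,1,1,3)
P² = 3
sum k=0..0:
  [0] +1/2 = 1/2
S = 1/2
C² = P²·S² = 3/4 ; C = +0.866025

+0.866025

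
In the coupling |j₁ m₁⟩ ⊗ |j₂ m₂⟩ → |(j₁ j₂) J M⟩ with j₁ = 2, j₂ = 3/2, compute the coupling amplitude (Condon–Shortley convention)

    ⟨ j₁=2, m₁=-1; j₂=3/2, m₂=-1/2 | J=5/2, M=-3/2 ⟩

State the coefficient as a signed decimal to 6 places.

−√(1/35) ≈ -0.169031

j₁+j₂−J=1  J+j₁−j₂=3  J−j₁+j₂=2  j₁+j₂+J+1=7
(j₁±m₁, j₂±m₂, J±M) = (1,3,1,2,1,4)
P² = 144/35
sum k=0..1:
  [0] +1/6 = 1/6
  [1] −1/4 = -1/4
S = -1/12
C² = P²·S² = 1/35 ; C = -0.169031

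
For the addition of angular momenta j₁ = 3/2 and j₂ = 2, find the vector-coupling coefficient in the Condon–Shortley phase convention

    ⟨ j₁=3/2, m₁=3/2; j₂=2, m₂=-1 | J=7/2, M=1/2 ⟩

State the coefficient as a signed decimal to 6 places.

+√(4/35) ≈ +0.338062

√[8·0!3!4!/8! · 3!0!1!3!4!3!] = √(5184/35)
  +(−1)^0/∏(0,0,0,1,3,3)! = 1/36  (running 1/36)
⟨..|..⟩ = √(5184/35)·(1/36) = +0.338062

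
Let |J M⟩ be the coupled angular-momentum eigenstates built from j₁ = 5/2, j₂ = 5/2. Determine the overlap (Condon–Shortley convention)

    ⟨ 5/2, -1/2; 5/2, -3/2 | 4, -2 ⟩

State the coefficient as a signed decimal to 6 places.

√[9·1!4!4!/10! · 2!3!1!4!2!6!] = √(20736/35)
  +(−1)^0/∏(0,1,3,1,1,3)! = 1/36  (running 1/36)
  +(−1)^1/∏(1,0,2,0,2,4)! = -1/96  (running 5/288)
⟨..|..⟩ = √(20736/35)·(5/288) = +0.422577

+√(5/28) ≈ +0.422577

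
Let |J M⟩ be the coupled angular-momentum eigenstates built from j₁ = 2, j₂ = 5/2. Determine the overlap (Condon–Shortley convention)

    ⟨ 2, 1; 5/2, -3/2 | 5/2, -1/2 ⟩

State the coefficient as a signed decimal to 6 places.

+√(6/35) ≈ +0.414039

triangle: 2!×2!×3!/8! = 24/40320
(j±m)!: 3!×1!×1!×4!×2!×3! = 1728
prefactor² = (2J+1)×Δ×N² = 216/35
  k=0: +1/(0!×2!×1!×1!×1!×2!) = 1/4
  k=1: −1/(1!×1!×0!×0!×2!×3!) = -1/12
Σ = 1/6  ⇒  CG² = 216/35×1/6² = 6/35
CG = +√(6/35) = +0.414039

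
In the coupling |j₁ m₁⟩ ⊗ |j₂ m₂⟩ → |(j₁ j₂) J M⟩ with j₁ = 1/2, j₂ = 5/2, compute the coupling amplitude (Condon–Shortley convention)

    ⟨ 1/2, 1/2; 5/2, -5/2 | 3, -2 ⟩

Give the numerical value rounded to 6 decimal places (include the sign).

√[7·0!1!5!/7! · 1!0!0!5!1!5!] = √(2400)
  +(−1)^0/∏(0,0,0,0,1,5)! = 1/120  (running 1/120)
⟨..|..⟩ = √(2400)·(1/120) = +0.408248

+0.408248  (= +√(1/6))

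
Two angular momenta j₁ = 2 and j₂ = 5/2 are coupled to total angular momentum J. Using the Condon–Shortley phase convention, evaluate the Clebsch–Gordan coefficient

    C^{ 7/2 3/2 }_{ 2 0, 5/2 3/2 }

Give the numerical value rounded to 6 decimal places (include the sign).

triangle: 1!·3!·4!/9! = 144/362880
(j±m)!: 2!·2!·4!·1!·5!·2! = 23040
prefactor² = (2J+1)·Δ·N² = 512/7
  k=0: +1/(0!·1!·2!·4!·1!·0!) = 1/48
  k=1: −1/(1!·0!·1!·3!·2!·1!) = -1/12
Σ = -1/16  ⇒  CG² = 512/7·(-1/16)² = 2/7
CG = −√(2/7) = -0.534522

-0.534522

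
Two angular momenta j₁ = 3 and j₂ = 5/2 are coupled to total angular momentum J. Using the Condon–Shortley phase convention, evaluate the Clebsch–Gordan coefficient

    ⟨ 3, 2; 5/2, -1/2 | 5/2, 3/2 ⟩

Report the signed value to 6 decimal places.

−√(1/14) = -0.267261

j₁+j₂−J=3  J+j₁−j₂=3  J−j₁+j₂=2  j₁+j₂+J+1=9
(j₁±m₁, j₂±m₂, J±M) = (5,1,2,3,4,1)
P² = 288/7
sum k=0..1:
  [0] +1/24 = 1/24
  [1] −1/12 = -1/12
S = -1/24
C² = P²·S² = 1/14 ; C = -0.267261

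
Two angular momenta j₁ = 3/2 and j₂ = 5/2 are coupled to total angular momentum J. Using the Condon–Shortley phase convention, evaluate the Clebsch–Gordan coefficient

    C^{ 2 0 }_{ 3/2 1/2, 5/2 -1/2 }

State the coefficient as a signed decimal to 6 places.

j₁+j₂−J=2  J+j₁−j₂=1  J−j₁+j₂=3  j₁+j₂+J+1=7
(j₁±m₁, j₂±m₂, J±M) = (2,1,2,3,2,2)
P² = 8/7
sum k=0..1:
  [0] +1/4 = 1/4
  [1] −1/2 = -1/2
S = -1/4
C² = P²·S² = 1/14 ; C = -0.267261

-0.267261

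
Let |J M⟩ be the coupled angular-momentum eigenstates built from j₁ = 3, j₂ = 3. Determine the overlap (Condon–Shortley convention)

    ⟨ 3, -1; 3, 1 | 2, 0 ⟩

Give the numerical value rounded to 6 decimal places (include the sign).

j₁+j₂−J=4  J+j₁−j₂=2  J−j₁+j₂=2  j₁+j₂+J+1=9
(j₁±m₁, j₂±m₂, J±M) = (2,4,4,2,2,2)
P² = 256/21
sum k=2..4:
  [2] +1/16 = 1/16
  [3] −1/6 = -1/6
  [4] +1/96 = 1/96
S = -3/32
C² = P²·S² = 3/28 ; C = -0.327327

−√(3/28) ≈ -0.327327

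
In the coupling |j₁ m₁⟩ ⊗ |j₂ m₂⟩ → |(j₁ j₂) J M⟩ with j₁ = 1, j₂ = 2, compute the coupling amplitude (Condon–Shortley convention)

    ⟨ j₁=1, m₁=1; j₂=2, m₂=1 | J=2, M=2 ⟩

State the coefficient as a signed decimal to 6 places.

+0.577350  (= +√(1/3))

j₁+j₂−J=1  J+j₁−j₂=1  J−j₁+j₂=3  j₁+j₂+J+1=6
(j₁±m₁, j₂±m₂, J±M) = (2,0,3,1,4,0)
P² = 12
sum k=0..0:
  [0] +1/6 = 1/6
S = 1/6
C² = P²·S² = 1/3 ; C = +0.577350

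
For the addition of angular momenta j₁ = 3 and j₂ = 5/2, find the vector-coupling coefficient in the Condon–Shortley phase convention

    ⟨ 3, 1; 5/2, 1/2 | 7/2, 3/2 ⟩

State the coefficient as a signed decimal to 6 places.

√[8·2!4!3!/10! · 4!2!3!2!5!2!] = √(3072/35)
  +(−1)^0/∏(0,2,2,3,2,0)! = 1/48  (running 1/48)
  +(−1)^1/∏(1,1,1,2,3,1)! = -1/12  (running -1/16)
  +(−1)^2/∏(2,0,0,1,4,2)! = 1/96  (running -5/96)
⟨..|..⟩ = √(3072/35)·(-5/96) = -0.487950

−√(5/21) = -0.487950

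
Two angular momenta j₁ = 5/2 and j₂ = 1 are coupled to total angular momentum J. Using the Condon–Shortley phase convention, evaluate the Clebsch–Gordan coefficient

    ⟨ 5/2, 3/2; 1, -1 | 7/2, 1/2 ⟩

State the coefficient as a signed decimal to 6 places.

triangle: 0!×5!×2!/8! = 240/40320
(j±m)!: 4!×1!×0!×2!×4!×3! = 6912
prefactor² = (2J+1)×Δ×N² = 2304/7
  k=0: +1/(0!×0!×1!×0!×4!×2!) = 1/48
Σ = 1/48  ⇒  CG² = 2304/7×1/48² = 1/7
CG = +√(1/7) = +0.377964

+√(1/7) = +0.377964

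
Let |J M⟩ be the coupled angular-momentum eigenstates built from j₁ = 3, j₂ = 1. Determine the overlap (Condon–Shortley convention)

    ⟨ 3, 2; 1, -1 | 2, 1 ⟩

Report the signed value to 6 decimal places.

+0.690066  (= +√(10/21))

j₁+j₂−J=2  J+j₁−j₂=4  J−j₁+j₂=0  j₁+j₂+J+1=7
(j₁±m₁, j₂±m₂, J±M) = (5,1,0,2,3,1)
P² = 480/7
sum k=0..0:
  [0] +1/12 = 1/12
S = 1/12
C² = P²·S² = 10/21 ; C = +0.690066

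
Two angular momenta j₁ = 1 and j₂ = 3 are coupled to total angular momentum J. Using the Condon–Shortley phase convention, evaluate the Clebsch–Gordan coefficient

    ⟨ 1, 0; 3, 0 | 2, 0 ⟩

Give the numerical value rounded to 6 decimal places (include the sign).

−√(3/7) = -0.654654

√[5·2!0!4!/7! · 1!1!3!3!2!2!] = √(48/7)
  +(−1)^1/∏(1,1,0,2,0,2)! = -1/4  (running -1/4)
⟨..|..⟩ = √(48/7)·(-1/4) = -0.654654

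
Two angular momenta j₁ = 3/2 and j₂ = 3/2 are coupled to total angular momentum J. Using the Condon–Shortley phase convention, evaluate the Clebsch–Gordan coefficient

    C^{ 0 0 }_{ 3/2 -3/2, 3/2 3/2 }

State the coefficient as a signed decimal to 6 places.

-0.500000  (= −√(1/4))

√[1·3!0!0!/4! · 0!3!3!0!0!0!] = √(9)
  +(−1)^3/∏(3,0,0,0,0,0)! = -1/6  (running -1/6)
⟨..|..⟩ = √(9)·(-1/6) = -0.500000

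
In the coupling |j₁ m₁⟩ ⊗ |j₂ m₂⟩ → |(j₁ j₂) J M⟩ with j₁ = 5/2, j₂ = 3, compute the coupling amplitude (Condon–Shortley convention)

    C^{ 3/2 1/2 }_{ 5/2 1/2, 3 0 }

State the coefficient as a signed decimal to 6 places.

+0.338062  (= +√(4/35))

√[4·4!1!2!/8! · 3!2!3!3!2!1!] = √(144/35)
  +(−1)^1/∏(1,3,1,2,0,0)! = -1/12  (running -1/12)
  +(−1)^2/∏(2,2,0,1,1,1)! = 1/4  (running 1/6)
⟨..|..⟩ = √(144/35)·(1/6) = +0.338062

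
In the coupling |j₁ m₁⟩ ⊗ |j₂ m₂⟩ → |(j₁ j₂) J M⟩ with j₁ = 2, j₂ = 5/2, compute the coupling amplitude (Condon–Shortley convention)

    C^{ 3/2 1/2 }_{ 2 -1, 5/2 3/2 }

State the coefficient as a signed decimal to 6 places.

j₁+j₂−J=3  J+j₁−j₂=1  J−j₁+j₂=2  j₁+j₂+J+1=7
(j₁±m₁, j₂±m₂, J±M) = (1,3,4,1,2,1)
P² = 96/35
sum k=2..3:
  [2] +1/4 = 1/4
  [3] −1/6 = -1/6
S = 1/12
C² = P²·S² = 2/105 ; C = +0.138013

+0.138013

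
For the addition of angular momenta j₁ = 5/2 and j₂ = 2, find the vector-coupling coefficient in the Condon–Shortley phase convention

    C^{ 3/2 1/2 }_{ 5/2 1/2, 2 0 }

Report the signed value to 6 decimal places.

−√(2/35) = -0.239046

√[4·3!2!1!/7! · 3!2!2!2!2!1!] = √(32/35)
  +(−1)^1/∏(1,2,1,1,1,0)! = -1/2  (running -1/2)
  +(−1)^2/∏(2,1,0,0,2,1)! = 1/4  (running -1/4)
⟨..|..⟩ = √(32/35)·(-1/4) = -0.239046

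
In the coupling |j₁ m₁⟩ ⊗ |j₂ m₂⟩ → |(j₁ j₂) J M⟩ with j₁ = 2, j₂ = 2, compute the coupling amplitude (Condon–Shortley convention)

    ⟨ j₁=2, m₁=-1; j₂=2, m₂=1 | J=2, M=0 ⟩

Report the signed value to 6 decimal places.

+√(1/14) = +0.267261

triangle: 2!×2!×2!/7! = 8/5040
(j±m)!: 1!×3!×3!×1!×2!×2! = 144
prefactor² = (2J+1)×Δ×N² = 8/7
  k=1: −1/(1!×1!×2!×2!×0!×0!) = -1/4
  k=2: +1/(2!×0!×1!×1!×1!×1!) = 1/2
Σ = 1/4  ⇒  CG² = 8/7×1/4² = 1/14
CG = +√(1/14) = +0.267261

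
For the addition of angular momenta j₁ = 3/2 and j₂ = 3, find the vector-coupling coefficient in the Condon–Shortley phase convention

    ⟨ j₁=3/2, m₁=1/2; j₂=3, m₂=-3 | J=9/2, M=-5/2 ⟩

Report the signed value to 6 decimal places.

+√(1/12) = +0.288675

j₁+j₂−J=0  J+j₁−j₂=3  J−j₁+j₂=6  j₁+j₂+J+1=10
(j₁±m₁, j₂±m₂, J±M) = (2,1,0,6,2,7)
P² = 172800
sum k=0..0:
  [0] +1/1440 = 1/1440
S = 1/1440
C² = P²·S² = 1/12 ; C = +0.288675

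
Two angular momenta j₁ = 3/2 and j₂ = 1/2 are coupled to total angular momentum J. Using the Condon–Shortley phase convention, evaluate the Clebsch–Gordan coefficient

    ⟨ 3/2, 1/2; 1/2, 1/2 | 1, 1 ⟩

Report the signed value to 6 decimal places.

−√(1/4) ≈ -0.500000

√[3·1!2!0!/4! · 2!1!1!0!2!0!] = √(1)
  +(−1)^1/∏(1,0,0,0,2,0)! = -1/2  (running -1/2)
⟨..|..⟩ = √(1)·(-1/2) = -0.500000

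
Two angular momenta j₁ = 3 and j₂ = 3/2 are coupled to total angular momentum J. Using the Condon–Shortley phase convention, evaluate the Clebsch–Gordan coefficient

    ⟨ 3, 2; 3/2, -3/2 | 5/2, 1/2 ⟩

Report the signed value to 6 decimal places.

+√(3/7) ≈ +0.654654

√[6·2!4!1!/8! · 5!1!0!3!3!2!] = √(432/7)
  +(−1)^0/∏(0,2,1,0,3,1)! = 1/12  (running 1/12)
⟨..|..⟩ = √(432/7)·(1/12) = +0.654654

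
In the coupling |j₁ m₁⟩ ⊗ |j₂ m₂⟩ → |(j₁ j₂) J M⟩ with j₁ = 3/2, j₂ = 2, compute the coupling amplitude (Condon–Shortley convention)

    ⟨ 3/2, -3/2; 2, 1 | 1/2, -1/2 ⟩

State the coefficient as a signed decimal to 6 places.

triangle: 3!·0!·1!/5! = 6/120
(j±m)!: 0!·3!·3!·1!·0!·1! = 36
prefactor² = (2J+1)·Δ·N² = 18/5
  k=3: −1/(3!·0!·0!·0!·0!·1!) = -1/6
Σ = -1/6  ⇒  CG² = 18/5·(-1/6)² = 1/10
CG = −√(1/10) = -0.316228

−√(1/10) ≈ -0.316228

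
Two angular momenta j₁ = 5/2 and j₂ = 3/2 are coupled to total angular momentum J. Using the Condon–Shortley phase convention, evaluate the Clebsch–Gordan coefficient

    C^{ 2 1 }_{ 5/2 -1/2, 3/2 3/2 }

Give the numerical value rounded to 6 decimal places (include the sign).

triangle: 2!*3!*1!/7! = 12/5040
(j±m)!: 2!*3!*3!*0!*3!*1! = 432
prefactor² = (2J+1)*Δ*N² = 36/7
  k=2: +1/(2!*0!*1!*1!*2!*0!) = 1/4
Σ = 1/4  ⇒  CG² = 36/7*1/4² = 9/28
CG = +√(9/28) = +0.566947

+√(9/28) ≈ +0.566947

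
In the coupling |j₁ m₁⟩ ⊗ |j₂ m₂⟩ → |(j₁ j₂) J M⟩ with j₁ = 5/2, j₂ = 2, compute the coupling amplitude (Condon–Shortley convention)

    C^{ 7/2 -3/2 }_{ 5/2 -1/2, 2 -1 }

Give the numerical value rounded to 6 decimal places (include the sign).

triangle: 1!·4!·3!/9! = 144/362880
(j±m)!: 2!·3!·1!·3!·2!·5! = 17280
prefactor² = (2J+1)·Δ·N² = 384/7
  k=0: +1/(0!·1!·3!·1!·1!·2!) = 1/12
  k=1: −1/(1!·0!·2!·0!·2!·3!) = -1/24
Σ = 1/24  ⇒  CG² = 384/7·1/24² = 2/21
CG = +√(2/21) = +0.308607

+0.308607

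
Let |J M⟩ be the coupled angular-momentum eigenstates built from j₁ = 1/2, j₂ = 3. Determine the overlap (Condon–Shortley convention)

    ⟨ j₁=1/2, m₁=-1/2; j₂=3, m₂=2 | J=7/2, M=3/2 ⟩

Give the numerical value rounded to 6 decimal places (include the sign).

+√(2/7) = +0.534522

j₁+j₂−J=0  J+j₁−j₂=1  J−j₁+j₂=6  j₁+j₂+J+1=8
(j₁±m₁, j₂±m₂, J±M) = (0,1,5,1,5,2)
P² = 28800/7
sum k=0..0:
  [0] +1/120 = 1/120
S = 1/120
C² = P²·S² = 2/7 ; C = +0.534522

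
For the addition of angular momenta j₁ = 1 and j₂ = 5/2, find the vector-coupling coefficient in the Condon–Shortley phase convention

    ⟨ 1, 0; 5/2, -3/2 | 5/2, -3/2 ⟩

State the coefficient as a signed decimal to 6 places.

triangle: 1!*1!*4!/7! = 24/5040
(j±m)!: 1!*1!*1!*4!*1!*4! = 576
prefactor² = (2J+1)*Δ*N² = 576/35
  k=0: +1/(0!*1!*1!*1!*0!*3!) = 1/6
  k=1: −1/(1!*0!*0!*0!*1!*4!) = -1/24
Σ = 1/8  ⇒  CG² = 576/35*1/8² = 9/35
CG = +√(9/35) = +0.507093

+√(9/35) ≈ +0.507093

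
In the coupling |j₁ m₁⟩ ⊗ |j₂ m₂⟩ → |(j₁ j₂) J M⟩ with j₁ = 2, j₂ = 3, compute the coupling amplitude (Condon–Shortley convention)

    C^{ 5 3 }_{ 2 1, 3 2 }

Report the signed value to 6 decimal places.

+√(8/15) = +0.730297

triangle: 0!×4!×6!/11! = 17280/39916800
(j±m)!: 3!×1!×5!×1!×8!×2! = 58060800
prefactor² = (2J+1)×Δ×N² = 276480
  k=0: +1/(0!×0!×1!×5!×3!×1!) = 1/720
Σ = 1/720  ⇒  CG² = 276480×1/720² = 8/15
CG = +√(8/15) = +0.730297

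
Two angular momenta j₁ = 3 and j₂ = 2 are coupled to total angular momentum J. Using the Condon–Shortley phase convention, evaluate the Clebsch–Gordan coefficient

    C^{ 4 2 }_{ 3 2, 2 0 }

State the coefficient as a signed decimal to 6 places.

triangle: 1!·5!·3!/10! = 720/3628800
(j±m)!: 5!·1!·2!·2!·6!·2! = 691200
prefactor² = (2J+1)·Δ·N² = 8640/7
  k=0: +1/(0!·1!·1!·2!·4!·1!) = 1/48
  k=1: −1/(1!·0!·0!·1!·5!·2!) = -1/240
Σ = 1/60  ⇒  CG² = 8640/7·1/60² = 12/35
CG = +√(12/35) = +0.585540

+√(12/35) ≈ +0.585540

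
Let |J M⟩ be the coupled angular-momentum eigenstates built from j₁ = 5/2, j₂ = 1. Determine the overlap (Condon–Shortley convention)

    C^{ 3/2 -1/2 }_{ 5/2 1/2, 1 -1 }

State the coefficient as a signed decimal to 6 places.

+0.447214

√[4·2!3!0!/6! · 3!2!0!2!1!2!] = √(16/5)
  +(−1)^0/∏(0,2,2,0,1,0)! = 1/4  (running 1/4)
⟨..|..⟩ = √(16/5)·(1/4) = +0.447214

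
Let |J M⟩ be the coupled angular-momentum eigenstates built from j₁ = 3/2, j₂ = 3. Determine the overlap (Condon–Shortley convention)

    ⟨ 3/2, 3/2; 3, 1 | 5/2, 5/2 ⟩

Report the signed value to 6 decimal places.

j₁+j₂−J=2  J+j₁−j₂=1  J−j₁+j₂=4  j₁+j₂+J+1=8
(j₁±m₁, j₂±m₂, J±M) = (3,0,4,2,5,0)
P² = 1728/7
sum k=0..0:
  [0] +1/48 = 1/48
S = 1/48
C² = P²·S² = 3/28 ; C = +0.327327

+0.327327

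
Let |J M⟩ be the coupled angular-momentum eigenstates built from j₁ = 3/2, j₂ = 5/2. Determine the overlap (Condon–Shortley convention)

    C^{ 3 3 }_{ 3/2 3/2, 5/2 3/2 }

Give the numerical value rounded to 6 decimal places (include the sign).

j₁+j₂−J=1  J+j₁−j₂=2  J−j₁+j₂=4  j₁+j₂+J+1=8
(j₁±m₁, j₂±m₂, J±M) = (3,0,4,1,6,0)
P² = 864
sum k=0..0:
  [0] +1/48 = 1/48
S = 1/48
C² = P²·S² = 3/8 ; C = +0.612372

+√(3/8) = +0.612372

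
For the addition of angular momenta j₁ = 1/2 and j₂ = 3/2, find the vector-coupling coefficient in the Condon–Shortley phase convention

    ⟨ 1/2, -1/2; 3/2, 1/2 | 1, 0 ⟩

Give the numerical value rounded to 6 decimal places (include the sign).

√[3·1!0!2!/4! · 0!1!2!1!1!1!] = √(1/2)
  +(−1)^1/∏(1,0,0,1,0,1)! = -1  (running -1)
⟨..|..⟩ = √(1/2)·(-1) = -0.707107

−√(1/2) = -0.707107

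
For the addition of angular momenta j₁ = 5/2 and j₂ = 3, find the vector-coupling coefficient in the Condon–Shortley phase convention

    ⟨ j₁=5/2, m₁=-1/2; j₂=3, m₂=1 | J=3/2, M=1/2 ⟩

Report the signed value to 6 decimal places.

√[4·4!1!2!/8! · 2!3!4!2!2!1!] = √(192/35)
  +(−1)^2/∏(2,2,1,2,0,0)! = 1/8  (running 1/8)
  +(−1)^3/∏(3,1,0,1,1,1)! = -1/6  (running -1/24)
⟨..|..⟩ = √(192/35)·(-1/24) = -0.097590

-0.097590  (= −√(1/105))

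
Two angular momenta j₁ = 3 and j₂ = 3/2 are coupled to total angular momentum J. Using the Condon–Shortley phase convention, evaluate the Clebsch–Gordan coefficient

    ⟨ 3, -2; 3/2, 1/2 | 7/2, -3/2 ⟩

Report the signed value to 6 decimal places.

-0.654654

triangle: 1!*5!*2!/9! = 240/362880
(j±m)!: 1!*5!*2!*1!*2!*5! = 57600
prefactor² = (2J+1)*Δ*N² = 6400/21
  k=0: +1/(0!*1!*5!*2!*0!*0!) = 1/240
  k=1: −1/(1!*0!*4!*1!*1!*1!) = -1/24
Σ = -3/80  ⇒  CG² = 6400/21*(-3/80)² = 3/7
CG = −√(3/7) = -0.654654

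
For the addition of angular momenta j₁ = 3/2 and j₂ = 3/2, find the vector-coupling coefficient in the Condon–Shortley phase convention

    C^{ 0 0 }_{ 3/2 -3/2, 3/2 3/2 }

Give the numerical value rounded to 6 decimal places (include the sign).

j₁+j₂−J=3  J+j₁−j₂=0  J−j₁+j₂=0  j₁+j₂+J+1=4
(j₁±m₁, j₂±m₂, J±M) = (0,3,3,0,0,0)
P² = 9
sum k=3..3:
  [3] −1/6 = -1/6
S = -1/6
C² = P²·S² = 1/4 ; C = -0.500000

-0.500000  (= −√(1/4))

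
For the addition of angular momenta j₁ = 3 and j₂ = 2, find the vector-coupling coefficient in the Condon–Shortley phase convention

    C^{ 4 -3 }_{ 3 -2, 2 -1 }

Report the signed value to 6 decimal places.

−√(1/20) ≈ -0.223607

√[9·1!5!3!/10! · 1!5!1!3!1!7!] = √(6480)
  +(−1)^0/∏(0,1,5,1,0,2)! = 1/240  (running 1/240)
  +(−1)^1/∏(1,0,4,0,1,3)! = -1/144  (running -1/360)
⟨..|..⟩ = √(6480)·(-1/360) = -0.223607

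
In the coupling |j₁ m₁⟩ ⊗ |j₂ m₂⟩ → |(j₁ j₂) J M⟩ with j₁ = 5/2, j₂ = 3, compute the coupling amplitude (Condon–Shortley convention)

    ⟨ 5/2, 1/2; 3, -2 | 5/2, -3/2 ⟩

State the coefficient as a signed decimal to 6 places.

-0.267261  (= −√(1/14))

√[6·3!2!3!/9! · 3!2!1!5!1!4!] = √(288/7)
  +(−1)^0/∏(0,3,2,1,0,2)! = 1/24  (running 1/24)
  +(−1)^1/∏(1,2,1,0,1,3)! = -1/12  (running -1/24)
⟨..|..⟩ = √(288/7)·(-1/24) = -0.267261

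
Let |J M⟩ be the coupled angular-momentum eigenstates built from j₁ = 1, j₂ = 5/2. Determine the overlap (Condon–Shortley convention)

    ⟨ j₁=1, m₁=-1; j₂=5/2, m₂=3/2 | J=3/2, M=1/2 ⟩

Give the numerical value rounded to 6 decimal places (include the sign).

j₁+j₂−J=2  J+j₁−j₂=0  J−j₁+j₂=3  j₁+j₂+J+1=6
(j₁±m₁, j₂±m₂, J±M) = (0,2,4,1,2,1)
P² = 32/5
sum k=2..2:
  [2] +1/4 = 1/4
S = 1/4
C² = P²·S² = 2/5 ; C = +0.632456

+√(2/5) = +0.632456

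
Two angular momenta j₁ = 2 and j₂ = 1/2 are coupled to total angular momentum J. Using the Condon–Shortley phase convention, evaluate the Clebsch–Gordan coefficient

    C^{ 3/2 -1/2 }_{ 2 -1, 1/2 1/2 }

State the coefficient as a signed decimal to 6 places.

−√(3/5) = -0.774597

triangle: 1!×3!×0!/5! = 6/120
(j±m)!: 1!×3!×1!×0!×1!×2! = 12
prefactor² = (2J+1)×Δ×N² = 12/5
  k=1: −1/(1!×0!×2!×0!×1!×0!) = -1/2
Σ = -1/2  ⇒  CG² = 12/5×(-1/2)² = 3/5
CG = −√(3/5) = -0.774597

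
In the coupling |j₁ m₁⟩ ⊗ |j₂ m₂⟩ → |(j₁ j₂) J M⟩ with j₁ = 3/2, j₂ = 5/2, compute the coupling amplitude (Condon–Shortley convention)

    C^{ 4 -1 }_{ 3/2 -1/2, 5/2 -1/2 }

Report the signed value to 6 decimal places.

+0.731925  (= +√(15/28))

√[9·0!3!5!/9! · 1!2!2!3!3!5!] = √(2160/7)
  +(−1)^0/∏(0,0,2,2,1,3)! = 1/24  (running 1/24)
⟨..|..⟩ = √(2160/7)·(1/24) = +0.731925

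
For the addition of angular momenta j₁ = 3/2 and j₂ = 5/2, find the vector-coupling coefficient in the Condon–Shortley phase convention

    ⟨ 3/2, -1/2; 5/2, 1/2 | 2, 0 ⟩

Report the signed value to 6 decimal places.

√[5·2!1!3!/7! · 1!2!3!2!2!2!] = √(8/7)
  +(−1)^1/∏(1,1,1,2,0,1)! = -1/2  (running -1/2)
  +(−1)^2/∏(2,0,0,1,1,2)! = 1/4  (running -1/4)
⟨..|..⟩ = √(8/7)·(-1/4) = -0.267261

−√(1/14) = -0.267261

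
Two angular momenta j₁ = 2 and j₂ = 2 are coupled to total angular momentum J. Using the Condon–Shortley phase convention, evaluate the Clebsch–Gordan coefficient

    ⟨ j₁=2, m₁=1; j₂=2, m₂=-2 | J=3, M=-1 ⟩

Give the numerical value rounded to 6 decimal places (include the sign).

√[7·1!3!3!/8! · 3!1!0!4!2!4!] = √(216/5)
  +(−1)^0/∏(0,1,1,0,2,3)! = 1/12  (running 1/12)
⟨..|..⟩ = √(216/5)·(1/12) = +0.547723

+√(3/10) ≈ +0.547723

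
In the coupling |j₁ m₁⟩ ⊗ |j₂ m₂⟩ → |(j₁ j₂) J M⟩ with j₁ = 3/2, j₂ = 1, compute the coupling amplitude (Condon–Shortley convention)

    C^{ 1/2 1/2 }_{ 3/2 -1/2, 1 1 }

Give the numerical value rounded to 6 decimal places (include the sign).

+√(1/6) ≈ +0.408248

triangle: 2!×1!×0!/4! = 2/24
(j±m)!: 1!×2!×2!×0!×1!×0! = 4
prefactor² = (2J+1)×Δ×N² = 2/3
  k=2: +1/(2!×0!×0!×0!×1!×0!) = 1/2
Σ = 1/2  ⇒  CG² = 2/3×1/2² = 1/6
CG = +√(1/6) = +0.408248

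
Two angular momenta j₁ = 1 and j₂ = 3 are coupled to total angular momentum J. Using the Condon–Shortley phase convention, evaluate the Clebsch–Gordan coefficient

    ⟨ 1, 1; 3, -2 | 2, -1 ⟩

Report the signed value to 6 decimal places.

√[5·2!0!4!/7! · 2!0!1!5!1!3!] = √(480/7)
  +(−1)^0/∏(0,2,0,1,0,3)! = 1/12  (running 1/12)
⟨..|..⟩ = √(480/7)·(1/12) = +0.690066

+0.690066  (= +√(10/21))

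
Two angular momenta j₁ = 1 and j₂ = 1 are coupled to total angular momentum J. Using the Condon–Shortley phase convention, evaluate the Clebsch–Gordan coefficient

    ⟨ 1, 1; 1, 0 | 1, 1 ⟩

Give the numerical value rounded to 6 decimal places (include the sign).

triangle: 1!*1!*1!/4! = 1/24
(j±m)!: 2!*0!*1!*1!*2!*0! = 4
prefactor² = (2J+1)*Δ*N² = 1/2
  k=0: +1/(0!*1!*0!*1!*1!*0!) = 1
Σ = 1  ⇒  CG² = 1/2*1² = 1/2
CG = +√(1/2) = +0.707107

+√(1/2) ≈ +0.707107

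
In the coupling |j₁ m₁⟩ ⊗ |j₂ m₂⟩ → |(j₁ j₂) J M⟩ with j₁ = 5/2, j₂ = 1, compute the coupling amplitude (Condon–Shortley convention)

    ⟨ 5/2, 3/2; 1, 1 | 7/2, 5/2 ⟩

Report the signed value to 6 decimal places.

triangle: 0!*5!*2!/8! = 240/40320
(j±m)!: 4!*1!*2!*0!*6!*1! = 34560
prefactor² = (2J+1)*Δ*N² = 11520/7
  k=0: +1/(0!*0!*1!*2!*4!*0!) = 1/48
Σ = 1/48  ⇒  CG² = 11520/7*1/48² = 5/7
CG = +√(5/7) = +0.845154

+0.845154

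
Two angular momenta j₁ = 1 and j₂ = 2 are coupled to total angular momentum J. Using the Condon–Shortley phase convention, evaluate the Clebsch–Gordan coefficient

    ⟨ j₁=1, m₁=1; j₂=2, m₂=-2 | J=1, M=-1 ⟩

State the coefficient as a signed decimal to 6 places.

√[3·2!0!2!/5! · 2!0!0!4!0!2!] = √(48/5)
  +(−1)^0/∏(0,2,0,0,0,2)! = 1/4  (running 1/4)
⟨..|..⟩ = √(48/5)·(1/4) = +0.774597

+√(3/5) = +0.774597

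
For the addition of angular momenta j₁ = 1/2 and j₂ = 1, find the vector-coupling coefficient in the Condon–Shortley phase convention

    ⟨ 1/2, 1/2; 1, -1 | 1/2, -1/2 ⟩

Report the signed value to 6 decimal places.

+√(2/3) = +0.816497

√[2·1!0!1!/3! · 1!0!0!2!0!1!] = √(2/3)
  +(−1)^0/∏(0,1,0,0,0,1)! = 1  (running 1)
⟨..|..⟩ = √(2/3)·(1) = +0.816497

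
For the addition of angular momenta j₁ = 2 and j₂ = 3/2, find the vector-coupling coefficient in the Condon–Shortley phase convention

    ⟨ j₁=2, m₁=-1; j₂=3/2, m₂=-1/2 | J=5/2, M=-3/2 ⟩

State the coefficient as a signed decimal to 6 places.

-0.169031  (= −√(1/35))

j₁+j₂−J=1  J+j₁−j₂=3  J−j₁+j₂=2  j₁+j₂+J+1=7
(j₁±m₁, j₂±m₂, J±M) = (1,3,1,2,1,4)
P² = 144/35
sum k=0..1:
  [0] +1/6 = 1/6
  [1] −1/4 = -1/4
S = -1/12
C² = P²·S² = 1/35 ; C = -0.169031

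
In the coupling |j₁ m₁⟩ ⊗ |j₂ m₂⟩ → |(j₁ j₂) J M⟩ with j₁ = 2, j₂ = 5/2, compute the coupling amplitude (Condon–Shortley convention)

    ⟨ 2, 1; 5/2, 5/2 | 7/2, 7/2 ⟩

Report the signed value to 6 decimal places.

−√(5/9) = -0.745356

triangle: 1!*3!*4!/9! = 144/362880
(j±m)!: 3!*1!*5!*0!*7!*0! = 3628800
prefactor² = (2J+1)*Δ*N² = 11520
  k=1: −1/(1!*0!*0!*4!*3!*0!) = -1/144
Σ = -1/144  ⇒  CG² = 11520*(-1/144)² = 5/9
CG = −√(5/9) = -0.745356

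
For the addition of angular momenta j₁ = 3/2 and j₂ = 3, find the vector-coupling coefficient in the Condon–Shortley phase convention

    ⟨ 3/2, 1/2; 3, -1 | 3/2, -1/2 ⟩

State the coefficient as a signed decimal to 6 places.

√[4·3!0!3!/7! · 2!1!2!4!1!2!] = √(192/35)
  +(−1)^1/∏(1,2,0,1,0,2)! = -1/4  (running -1/4)
⟨..|..⟩ = √(192/35)·(-1/4) = -0.585540

-0.585540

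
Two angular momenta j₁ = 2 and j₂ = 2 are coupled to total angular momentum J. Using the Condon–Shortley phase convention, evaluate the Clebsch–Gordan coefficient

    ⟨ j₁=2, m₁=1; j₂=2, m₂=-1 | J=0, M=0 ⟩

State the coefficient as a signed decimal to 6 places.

-0.447214

triangle: 4!*0!*0!/5! = 24/120
(j±m)!: 3!*1!*1!*3!*0!*0! = 36
prefactor² = (2J+1)*Δ*N² = 36/5
  k=1: −1/(1!*3!*0!*0!*0!*0!) = -1/6
Σ = -1/6  ⇒  CG² = 36/5*(-1/6)² = 1/5
CG = −√(1/5) = -0.447214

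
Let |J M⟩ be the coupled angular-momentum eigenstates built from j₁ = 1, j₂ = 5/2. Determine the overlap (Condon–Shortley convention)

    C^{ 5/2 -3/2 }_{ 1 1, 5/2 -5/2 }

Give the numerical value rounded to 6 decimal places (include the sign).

√[6·1!1!4!/7! · 2!0!0!5!1!4!] = √(1152/7)
  +(−1)^0/∏(0,1,0,0,1,4)! = 1/24  (running 1/24)
⟨..|..⟩ = √(1152/7)·(1/24) = +0.534522

+0.534522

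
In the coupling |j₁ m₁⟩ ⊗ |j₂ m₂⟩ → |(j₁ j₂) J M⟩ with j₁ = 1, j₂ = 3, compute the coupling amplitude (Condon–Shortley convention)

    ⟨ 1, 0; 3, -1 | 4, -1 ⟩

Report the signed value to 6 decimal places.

+√(15/28) = +0.731925

√[9·0!2!6!/9! · 1!1!2!4!3!5!] = √(8640/7)
  +(−1)^0/∏(0,0,1,2,1,4)! = 1/48  (running 1/48)
⟨..|..⟩ = √(8640/7)·(1/48) = +0.731925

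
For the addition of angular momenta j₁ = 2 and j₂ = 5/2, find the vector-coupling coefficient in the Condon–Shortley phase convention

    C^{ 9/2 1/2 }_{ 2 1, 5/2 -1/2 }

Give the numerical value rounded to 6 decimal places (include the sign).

+√(20/63) = +0.563436

triangle: 0!×4!×5!/10! = 2880/3628800
(j±m)!: 3!×1!×2!×3!×5!×4! = 207360
prefactor² = (2J+1)×Δ×N² = 11520/7
  k=0: +1/(0!×0!×1!×2!×3!×3!) = 1/72
Σ = 1/72  ⇒  CG² = 11520/7×1/72² = 20/63
CG = +√(20/63) = +0.563436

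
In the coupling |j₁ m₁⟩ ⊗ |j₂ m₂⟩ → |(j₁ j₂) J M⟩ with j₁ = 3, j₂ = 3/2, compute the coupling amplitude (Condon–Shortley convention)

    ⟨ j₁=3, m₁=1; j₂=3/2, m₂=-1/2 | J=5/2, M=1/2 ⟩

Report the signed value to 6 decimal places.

−√(1/70) = -0.119523

triangle: 2!·4!·1!/8! = 48/40320
(j±m)!: 4!·2!·1!·2!·3!·2! = 1152
prefactor² = (2J+1)·Δ·N² = 288/35
  k=0: +1/(0!·2!·2!·1!·2!·0!) = 1/8
  k=1: −1/(1!·1!·1!·0!·3!·1!) = -1/6
Σ = -1/24  ⇒  CG² = 288/35·(-1/24)² = 1/70
CG = −√(1/70) = -0.119523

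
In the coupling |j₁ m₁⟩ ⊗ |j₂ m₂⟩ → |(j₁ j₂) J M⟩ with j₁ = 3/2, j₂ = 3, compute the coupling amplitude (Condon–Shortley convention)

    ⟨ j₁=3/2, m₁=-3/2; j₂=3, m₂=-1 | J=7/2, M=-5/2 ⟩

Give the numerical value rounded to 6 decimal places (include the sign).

-0.690066  (= −√(10/21))

triangle: 1!·2!·5!/9! = 240/362880
(j±m)!: 0!·3!·2!·4!·1!·6! = 207360
prefactor² = (2J+1)·Δ·N² = 7680/7
  k=1: −1/(1!·0!·2!·1!·0!·4!) = -1/48
Σ = -1/48  ⇒  CG² = 7680/7·(-1/48)² = 10/21
CG = −√(10/21) = -0.690066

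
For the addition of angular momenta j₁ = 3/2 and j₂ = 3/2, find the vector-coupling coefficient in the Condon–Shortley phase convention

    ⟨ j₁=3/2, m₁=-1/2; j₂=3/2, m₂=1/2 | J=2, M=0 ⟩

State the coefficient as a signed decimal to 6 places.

−√(1/4) ≈ -0.500000

triangle: 1!×2!×2!/6! = 4/720
(j±m)!: 1!×2!×2!×1!×2!×2! = 16
prefactor² = (2J+1)×Δ×N² = 4/9
  k=0: +1/(0!×1!×2!×2!×0!×0!) = 1/4
  k=1: −1/(1!×0!×1!×1!×1!×1!) = -1
Σ = -3/4  ⇒  CG² = 4/9×(-3/4)² = 1/4
CG = −√(1/4) = -0.500000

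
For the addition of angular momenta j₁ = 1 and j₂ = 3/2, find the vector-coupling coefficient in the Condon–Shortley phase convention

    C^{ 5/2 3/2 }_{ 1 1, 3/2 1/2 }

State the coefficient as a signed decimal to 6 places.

triangle: 0!·2!·3!/6! = 12/720
(j±m)!: 2!·0!·2!·1!·4!·1! = 96
prefactor² = (2J+1)·Δ·N² = 48/5
  k=0: +1/(0!·0!·0!·2!·2!·1!) = 1/4
Σ = 1/4  ⇒  CG² = 48/5·1/4² = 3/5
CG = +√(3/5) = +0.774597

+√(3/5) ≈ +0.774597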